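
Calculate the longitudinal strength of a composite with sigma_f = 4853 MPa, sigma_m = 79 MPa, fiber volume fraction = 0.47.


sigma_1 = sigma_f*Vf + sigma_m*(1-Vf) = 4853*0.47 + 79*0.53 = 2322.8 MPa

2322.8 MPa


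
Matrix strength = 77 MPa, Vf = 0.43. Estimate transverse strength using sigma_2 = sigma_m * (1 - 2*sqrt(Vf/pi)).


factor = 1 - 2*sqrt(0.43/pi) = 0.2601
sigma_2 = 77 * 0.2601 = 20.03 MPa

20.03 MPa


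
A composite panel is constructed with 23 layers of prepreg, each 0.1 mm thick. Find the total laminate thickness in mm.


h = n * t_ply = 23 * 0.1 = 2.3 mm

2.3 mm


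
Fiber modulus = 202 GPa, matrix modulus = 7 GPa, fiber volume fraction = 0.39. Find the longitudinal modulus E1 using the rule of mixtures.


E1 = Ef*Vf + Em*(1-Vf) = 202*0.39 + 7*0.61 = 83.05 GPa

83.05 GPa


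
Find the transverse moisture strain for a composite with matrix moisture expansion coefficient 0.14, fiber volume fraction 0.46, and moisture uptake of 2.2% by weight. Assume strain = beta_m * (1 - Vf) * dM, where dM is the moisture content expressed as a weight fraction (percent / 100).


dM = 2.2/100 = 0.022
strain = beta_m * (1-Vf) * dM = 0.14 * 0.54 * 0.022 = 0.0016632

0.0016632


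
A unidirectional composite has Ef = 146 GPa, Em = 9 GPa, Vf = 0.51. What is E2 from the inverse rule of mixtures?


1/E2 = Vf/Ef + (1-Vf)/Em = 0.51/146 + 0.49/9
E2 = 17.26 GPa

17.26 GPa


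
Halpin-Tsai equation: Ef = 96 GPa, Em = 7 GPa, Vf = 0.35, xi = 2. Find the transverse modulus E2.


eta = (Ef/Em - 1)/(Ef/Em + xi) = (13.7143 - 1)/(13.7143 + 2) = 0.8091
E2 = Em*(1+xi*eta*Vf)/(1-eta*Vf) = 15.3 GPa

15.3 GPa


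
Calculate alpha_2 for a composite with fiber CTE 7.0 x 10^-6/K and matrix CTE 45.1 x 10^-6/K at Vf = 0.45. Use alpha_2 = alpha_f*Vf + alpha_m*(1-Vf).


alpha_2 = alpha_f*Vf + alpha_m*(1-Vf) = 7.0*0.45 + 45.1*0.55 = 28.0 x 10^-6/K

28.0 x 10^-6/K


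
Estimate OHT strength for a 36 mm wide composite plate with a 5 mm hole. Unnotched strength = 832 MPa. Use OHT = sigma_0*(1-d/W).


OHT = sigma_0*(1-d/W) = 832*(1-5/36) = 716.4 MPa

716.4 MPa


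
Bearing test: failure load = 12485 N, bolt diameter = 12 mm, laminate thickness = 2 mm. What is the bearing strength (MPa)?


sigma_br = F/(d*h) = 12485/(12*2) = 520.2 MPa

520.2 MPa


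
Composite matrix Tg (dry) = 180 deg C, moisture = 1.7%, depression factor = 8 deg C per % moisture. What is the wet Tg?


Tg_wet = Tg_dry - k*moisture = 180 - 8*1.7 = 166.4 deg C

166.4 deg C


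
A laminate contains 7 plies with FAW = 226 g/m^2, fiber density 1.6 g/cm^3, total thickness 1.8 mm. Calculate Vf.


Vf = n * FAW / (rho_f * h * 1000) = 7 * 226 / (1.6 * 1.8 * 1000) = 0.5493

0.5493


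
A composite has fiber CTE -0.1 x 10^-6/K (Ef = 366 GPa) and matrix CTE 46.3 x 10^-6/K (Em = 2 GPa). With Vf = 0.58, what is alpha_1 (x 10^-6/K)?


E1 = Ef*Vf + Em*(1-Vf) = 213.12
alpha_1 = (alpha_f*Ef*Vf + alpha_m*Em*(1-Vf))/E1 = 0.08 x 10^-6/K

0.08 x 10^-6/K


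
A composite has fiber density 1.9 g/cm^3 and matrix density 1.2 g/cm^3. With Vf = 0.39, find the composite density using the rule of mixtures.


rho_c = rho_f*Vf + rho_m*(1-Vf) = 1.9*0.39 + 1.2*0.61 = 1.473 g/cm^3

1.473 g/cm^3


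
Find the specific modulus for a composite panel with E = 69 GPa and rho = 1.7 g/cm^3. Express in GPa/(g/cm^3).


Specific stiffness = E/rho = 69/1.7 = 40.6 GPa/(g/cm^3)

40.6 GPa/(g/cm^3)


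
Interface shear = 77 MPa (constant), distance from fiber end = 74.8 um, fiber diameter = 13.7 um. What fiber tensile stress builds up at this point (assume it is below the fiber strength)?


Force balance: sigma_f * (pi*d^2/4) = tau * (pi*d) * x  ->  sigma_f = 4 * tau * x / d
sigma_f = 4 * 77 * 74.8 / 13.7 = 1681.6 MPa

1681.6 MPa


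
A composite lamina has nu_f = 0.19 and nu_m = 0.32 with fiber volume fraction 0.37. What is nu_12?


nu_12 = nu_f*Vf + nu_m*(1-Vf) = 0.19*0.37 + 0.32*0.63 = 0.2719

0.2719


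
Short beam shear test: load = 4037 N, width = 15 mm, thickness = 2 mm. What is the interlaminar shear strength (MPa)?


ILSS = 3F/(4bh) = 3*4037/(4*15*2) = 100.93 MPa

100.93 MPa


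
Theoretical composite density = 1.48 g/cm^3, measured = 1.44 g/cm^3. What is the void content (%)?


Void% = (rho_theo - rho_actual)/rho_theo * 100 = (1.48 - 1.44)/1.48 * 100 = 2.7%

2.7%


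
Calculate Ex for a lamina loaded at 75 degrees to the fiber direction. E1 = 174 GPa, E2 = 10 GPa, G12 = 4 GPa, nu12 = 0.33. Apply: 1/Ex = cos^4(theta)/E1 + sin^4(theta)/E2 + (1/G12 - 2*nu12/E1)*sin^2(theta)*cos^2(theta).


cos^4(75) = 0.004487, sin^4(75) = 0.870513, sin^2(75)*cos^2(75) = 0.0625
1/G12 - 2*nu12/E1 = 1/4 - 2*0.33/174 = 0.246207 GPa^-1
1/Ex = 0.004487/174 + 0.870513/10 + 0.246207*0.0625 = 0.102465 GPa^-1
Ex = 9.76 GPa

9.76 GPa


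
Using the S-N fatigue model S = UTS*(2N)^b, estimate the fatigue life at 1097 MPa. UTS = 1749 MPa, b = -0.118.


N = 0.5 * (S/UTS)^(1/b) = 0.5 * (1097/1749)^(1/-0.118) = 26.0481 cycles

26.0481 cycles


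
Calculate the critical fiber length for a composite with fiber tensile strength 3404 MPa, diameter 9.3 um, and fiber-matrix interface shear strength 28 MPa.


Lc = sigma_f * d / (2 * tau_i) = 3404 * 9.3 / (2 * 28) = 565.3 um

565.3 um


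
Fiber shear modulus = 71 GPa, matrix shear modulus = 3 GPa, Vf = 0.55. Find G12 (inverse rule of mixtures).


1/G12 = Vf/Gf + (1-Vf)/Gm = 0.55/71 + 0.45/3
G12 = 6.34 GPa

6.34 GPa


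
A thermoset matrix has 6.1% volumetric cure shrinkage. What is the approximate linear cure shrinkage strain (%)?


Linear shrinkage ≈ vol_shrink/3 = 6.1/3 = 2.033%

2.033%


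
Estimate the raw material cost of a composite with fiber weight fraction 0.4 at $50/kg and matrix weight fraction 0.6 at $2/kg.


Cost = cost_f*Wf + cost_m*Wm = 50*0.4 + 2*0.6 = $21.2/kg

$21.2/kg


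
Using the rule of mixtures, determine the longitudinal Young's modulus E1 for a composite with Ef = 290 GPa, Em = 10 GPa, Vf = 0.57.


E1 = Ef*Vf + Em*(1-Vf) = 290*0.57 + 10*0.43 = 169.6 GPa

169.6 GPa


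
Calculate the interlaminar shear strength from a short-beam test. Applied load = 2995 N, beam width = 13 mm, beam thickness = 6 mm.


ILSS = 3F/(4bh) = 3*2995/(4*13*6) = 28.8 MPa

28.8 MPa


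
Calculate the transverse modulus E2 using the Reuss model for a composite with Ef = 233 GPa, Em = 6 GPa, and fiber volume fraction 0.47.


1/E2 = Vf/Ef + (1-Vf)/Em = 0.47/233 + 0.53/6
E2 = 11.07 GPa

11.07 GPa


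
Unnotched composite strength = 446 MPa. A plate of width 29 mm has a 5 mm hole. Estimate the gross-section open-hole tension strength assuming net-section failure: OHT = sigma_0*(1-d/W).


OHT = sigma_0*(1-d/W) = 446*(1-5/29) = 369.1 MPa

369.1 MPa


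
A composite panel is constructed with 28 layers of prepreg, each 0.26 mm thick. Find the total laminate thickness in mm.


h = n * t_ply = 28 * 0.26 = 7.28 mm

7.28 mm


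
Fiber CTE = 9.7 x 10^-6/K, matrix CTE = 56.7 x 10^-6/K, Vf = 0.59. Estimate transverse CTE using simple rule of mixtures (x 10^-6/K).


alpha_2 = alpha_f*Vf + alpha_m*(1-Vf) = 9.7*0.59 + 56.7*0.41 = 29.0 x 10^-6/K

29.0 x 10^-6/K


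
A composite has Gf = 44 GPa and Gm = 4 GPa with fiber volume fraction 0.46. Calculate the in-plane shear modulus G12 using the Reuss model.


1/G12 = Vf/Gf + (1-Vf)/Gm = 0.46/44 + 0.54/4
G12 = 6.88 GPa

6.88 GPa


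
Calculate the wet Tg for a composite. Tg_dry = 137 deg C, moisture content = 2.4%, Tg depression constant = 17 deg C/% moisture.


Tg_wet = Tg_dry - k*moisture = 137 - 17*2.4 = 96.2 deg C

96.2 deg C


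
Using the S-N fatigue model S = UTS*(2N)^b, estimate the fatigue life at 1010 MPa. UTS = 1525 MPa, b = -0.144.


N = 0.5 * (S/UTS)^(1/b) = 0.5 * (1010/1525)^(1/-0.144) = 8.7431 cycles

8.7431 cycles


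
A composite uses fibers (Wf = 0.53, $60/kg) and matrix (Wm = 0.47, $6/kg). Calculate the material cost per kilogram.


Cost = cost_f*Wf + cost_m*Wm = 60*0.53 + 6*0.47 = $34.62/kg

$34.62/kg


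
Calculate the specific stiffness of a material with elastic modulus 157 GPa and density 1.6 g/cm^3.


Specific stiffness = E/rho = 157/1.6 = 98.1 GPa/(g/cm^3)

98.1 GPa/(g/cm^3)


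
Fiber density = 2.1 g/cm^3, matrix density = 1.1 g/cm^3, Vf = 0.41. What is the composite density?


rho_c = rho_f*Vf + rho_m*(1-Vf) = 2.1*0.41 + 1.1*0.59 = 1.51 g/cm^3

1.51 g/cm^3


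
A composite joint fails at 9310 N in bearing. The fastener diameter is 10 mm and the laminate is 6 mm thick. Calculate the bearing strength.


sigma_br = F/(d*h) = 9310/(10*6) = 155.2 MPa

155.2 MPa


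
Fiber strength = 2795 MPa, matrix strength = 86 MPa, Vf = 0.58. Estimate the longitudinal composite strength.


sigma_1 = sigma_f*Vf + sigma_m*(1-Vf) = 2795*0.58 + 86*0.42 = 1657.2 MPa

1657.2 MPa


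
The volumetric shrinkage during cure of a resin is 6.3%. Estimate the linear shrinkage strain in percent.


Linear shrinkage ≈ vol_shrink/3 = 6.3/3 = 2.1%

2.1%


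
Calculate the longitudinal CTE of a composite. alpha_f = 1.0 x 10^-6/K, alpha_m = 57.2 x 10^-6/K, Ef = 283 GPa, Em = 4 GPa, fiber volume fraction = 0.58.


E1 = Ef*Vf + Em*(1-Vf) = 165.82
alpha_1 = (alpha_f*Ef*Vf + alpha_m*Em*(1-Vf))/E1 = 1.57 x 10^-6/K

1.57 x 10^-6/K


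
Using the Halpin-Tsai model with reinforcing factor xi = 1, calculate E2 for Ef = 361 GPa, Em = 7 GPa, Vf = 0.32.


eta = (Ef/Em - 1)/(Ef/Em + xi) = (51.5714 - 1)/(51.5714 + 1) = 0.962
E2 = Em*(1+xi*eta*Vf)/(1-eta*Vf) = 13.23 GPa

13.23 GPa


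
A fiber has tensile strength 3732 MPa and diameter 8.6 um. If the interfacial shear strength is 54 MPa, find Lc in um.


Lc = sigma_f * d / (2 * tau_i) = 3732 * 8.6 / (2 * 54) = 297.2 um

297.2 um


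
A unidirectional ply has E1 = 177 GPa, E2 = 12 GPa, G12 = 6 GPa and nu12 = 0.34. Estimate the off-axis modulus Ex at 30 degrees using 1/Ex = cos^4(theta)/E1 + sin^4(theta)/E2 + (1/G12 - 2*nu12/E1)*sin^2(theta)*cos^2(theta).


cos^4(30) = 0.5625, sin^4(30) = 0.0625, sin^2(30)*cos^2(30) = 0.1875
1/G12 - 2*nu12/E1 = 1/6 - 2*0.34/177 = 0.162825 GPa^-1
1/Ex = 0.5625/177 + 0.0625/12 + 0.162825*0.1875 = 0.038916 GPa^-1
Ex = 25.7 GPa

25.7 GPa


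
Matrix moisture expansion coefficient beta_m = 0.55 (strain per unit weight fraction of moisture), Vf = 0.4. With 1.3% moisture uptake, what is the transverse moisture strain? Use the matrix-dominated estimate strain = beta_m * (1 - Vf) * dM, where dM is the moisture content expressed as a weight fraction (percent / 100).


dM = 1.3/100 = 0.013
strain = beta_m * (1-Vf) * dM = 0.55 * 0.6 * 0.013 = 0.00429

0.00429


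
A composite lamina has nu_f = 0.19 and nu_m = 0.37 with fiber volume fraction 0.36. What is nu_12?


nu_12 = nu_f*Vf + nu_m*(1-Vf) = 0.19*0.36 + 0.37*0.64 = 0.3052

0.3052


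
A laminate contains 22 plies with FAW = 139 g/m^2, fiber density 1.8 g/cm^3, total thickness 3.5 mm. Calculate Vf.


Vf = n * FAW / (rho_f * h * 1000) = 22 * 139 / (1.8 * 3.5 * 1000) = 0.4854

0.4854


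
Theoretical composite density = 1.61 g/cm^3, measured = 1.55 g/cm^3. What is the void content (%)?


Void% = (rho_theo - rho_actual)/rho_theo * 100 = (1.61 - 1.55)/1.61 * 100 = 3.73%

3.73%


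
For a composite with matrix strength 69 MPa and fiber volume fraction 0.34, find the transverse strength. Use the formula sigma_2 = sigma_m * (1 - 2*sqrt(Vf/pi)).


factor = 1 - 2*sqrt(0.34/pi) = 0.342
sigma_2 = 69 * 0.342 = 23.6 MPa

23.6 MPa


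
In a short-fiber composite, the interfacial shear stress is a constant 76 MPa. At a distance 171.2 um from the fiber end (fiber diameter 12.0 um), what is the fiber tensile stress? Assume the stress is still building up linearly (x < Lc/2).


Force balance: sigma_f * (pi*d^2/4) = tau * (pi*d) * x  ->  sigma_f = 4 * tau * x / d
sigma_f = 4 * 76 * 171.2 / 12.0 = 4337.1 MPa

4337.1 MPa


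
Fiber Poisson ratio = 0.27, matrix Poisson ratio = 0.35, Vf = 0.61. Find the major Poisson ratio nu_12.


nu_12 = nu_f*Vf + nu_m*(1-Vf) = 0.27*0.61 + 0.35*0.39 = 0.3012

0.3012


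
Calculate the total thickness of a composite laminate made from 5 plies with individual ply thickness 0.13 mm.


h = n * t_ply = 5 * 0.13 = 0.65 mm

0.65 mm


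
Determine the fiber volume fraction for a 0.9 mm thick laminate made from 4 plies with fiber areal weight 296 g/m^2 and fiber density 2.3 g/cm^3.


Vf = n * FAW / (rho_f * h * 1000) = 4 * 296 / (2.3 * 0.9 * 1000) = 0.572

0.572


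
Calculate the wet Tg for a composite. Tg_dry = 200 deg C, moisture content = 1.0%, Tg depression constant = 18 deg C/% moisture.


Tg_wet = Tg_dry - k*moisture = 200 - 18*1.0 = 182.0 deg C

182.0 deg C


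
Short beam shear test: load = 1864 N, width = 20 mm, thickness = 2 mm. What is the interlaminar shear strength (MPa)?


ILSS = 3F/(4bh) = 3*1864/(4*20*2) = 34.95 MPa

34.95 MPa


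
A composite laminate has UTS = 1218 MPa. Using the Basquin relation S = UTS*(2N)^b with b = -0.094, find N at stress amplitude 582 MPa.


N = 0.5 * (S/UTS)^(1/b) = 0.5 * (582/1218)^(1/-0.094) = 1291.0132 cycles

1291.0132 cycles


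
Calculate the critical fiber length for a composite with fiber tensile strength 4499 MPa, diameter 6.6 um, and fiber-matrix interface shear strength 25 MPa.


Lc = sigma_f * d / (2 * tau_i) = 4499 * 6.6 / (2 * 25) = 593.9 um

593.9 um


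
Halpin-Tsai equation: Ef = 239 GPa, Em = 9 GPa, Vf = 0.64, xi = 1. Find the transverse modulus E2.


eta = (Ef/Em - 1)/(Ef/Em + xi) = (26.5556 - 1)/(26.5556 + 1) = 0.9274
E2 = Em*(1+xi*eta*Vf)/(1-eta*Vf) = 35.29 GPa

35.29 GPa


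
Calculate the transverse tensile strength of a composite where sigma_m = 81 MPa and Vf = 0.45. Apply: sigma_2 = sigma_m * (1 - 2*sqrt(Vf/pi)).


factor = 1 - 2*sqrt(0.45/pi) = 0.2431
sigma_2 = 81 * 0.2431 = 19.69 MPa

19.69 MPa


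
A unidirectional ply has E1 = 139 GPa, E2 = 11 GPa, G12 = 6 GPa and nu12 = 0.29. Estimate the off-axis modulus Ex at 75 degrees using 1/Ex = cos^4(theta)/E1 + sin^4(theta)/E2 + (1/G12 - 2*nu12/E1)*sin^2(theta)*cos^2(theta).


cos^4(75) = 0.004487, sin^4(75) = 0.870513, sin^2(75)*cos^2(75) = 0.0625
1/G12 - 2*nu12/E1 = 1/6 - 2*0.29/139 = 0.162494 GPa^-1
1/Ex = 0.004487/139 + 0.870513/11 + 0.162494*0.0625 = 0.0893257 GPa^-1
Ex = 11.19 GPa

11.19 GPa


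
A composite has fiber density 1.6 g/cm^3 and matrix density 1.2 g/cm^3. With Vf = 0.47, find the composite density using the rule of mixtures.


rho_c = rho_f*Vf + rho_m*(1-Vf) = 1.6*0.47 + 1.2*0.53 = 1.388 g/cm^3

1.388 g/cm^3


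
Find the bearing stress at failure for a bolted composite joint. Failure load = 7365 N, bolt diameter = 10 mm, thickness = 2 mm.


sigma_br = F/(d*h) = 7365/(10*2) = 368.3 MPa

368.3 MPa


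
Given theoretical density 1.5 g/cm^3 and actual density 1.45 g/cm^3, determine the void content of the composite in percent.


Void% = (rho_theo - rho_actual)/rho_theo * 100 = (1.5 - 1.45)/1.5 * 100 = 3.33%

3.33%


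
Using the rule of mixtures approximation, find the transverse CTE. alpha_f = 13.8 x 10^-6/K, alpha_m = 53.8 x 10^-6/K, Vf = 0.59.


alpha_2 = alpha_f*Vf + alpha_m*(1-Vf) = 13.8*0.59 + 53.8*0.41 = 30.2 x 10^-6/K

30.2 x 10^-6/K


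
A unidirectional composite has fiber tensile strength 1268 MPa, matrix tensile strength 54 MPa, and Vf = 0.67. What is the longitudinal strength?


sigma_1 = sigma_f*Vf + sigma_m*(1-Vf) = 1268*0.67 + 54*0.33 = 867.4 MPa

867.4 MPa


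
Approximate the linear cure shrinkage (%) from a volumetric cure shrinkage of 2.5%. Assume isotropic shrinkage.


Linear shrinkage ≈ vol_shrink/3 = 2.5/3 = 0.833%

0.833%


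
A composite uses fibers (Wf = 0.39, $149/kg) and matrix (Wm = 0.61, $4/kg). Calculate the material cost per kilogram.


Cost = cost_f*Wf + cost_m*Wm = 149*0.39 + 4*0.61 = $60.55/kg

$60.55/kg


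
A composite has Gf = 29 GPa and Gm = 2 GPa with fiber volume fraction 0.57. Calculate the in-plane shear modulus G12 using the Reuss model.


1/G12 = Vf/Gf + (1-Vf)/Gm = 0.57/29 + 0.43/2
G12 = 4.26 GPa

4.26 GPa


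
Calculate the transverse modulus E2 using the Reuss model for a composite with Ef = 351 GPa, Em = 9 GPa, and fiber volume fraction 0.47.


1/E2 = Vf/Ef + (1-Vf)/Em = 0.47/351 + 0.53/9
E2 = 16.6 GPa

16.6 GPa


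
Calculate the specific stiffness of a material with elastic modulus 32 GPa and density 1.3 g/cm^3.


Specific stiffness = E/rho = 32/1.3 = 24.6 GPa/(g/cm^3)

24.6 GPa/(g/cm^3)


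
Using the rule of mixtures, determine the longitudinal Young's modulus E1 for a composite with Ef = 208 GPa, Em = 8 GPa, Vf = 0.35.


E1 = Ef*Vf + Em*(1-Vf) = 208*0.35 + 8*0.65 = 78.0 GPa

78.0 GPa


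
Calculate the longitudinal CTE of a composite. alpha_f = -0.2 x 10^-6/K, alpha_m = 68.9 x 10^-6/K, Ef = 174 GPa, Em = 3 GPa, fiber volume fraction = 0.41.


E1 = Ef*Vf + Em*(1-Vf) = 73.11
alpha_1 = (alpha_f*Ef*Vf + alpha_m*Em*(1-Vf))/E1 = 1.47 x 10^-6/K

1.47 x 10^-6/K


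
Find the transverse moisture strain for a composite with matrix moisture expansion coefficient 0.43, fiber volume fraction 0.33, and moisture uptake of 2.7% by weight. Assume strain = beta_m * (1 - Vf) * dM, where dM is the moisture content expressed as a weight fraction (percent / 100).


dM = 2.7/100 = 0.027
strain = beta_m * (1-Vf) * dM = 0.43 * 0.67 * 0.027 = 0.0077787

0.0077787


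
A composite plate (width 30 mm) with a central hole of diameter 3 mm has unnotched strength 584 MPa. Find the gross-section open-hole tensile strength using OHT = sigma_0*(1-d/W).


OHT = sigma_0*(1-d/W) = 584*(1-3/30) = 525.6 MPa

525.6 MPa


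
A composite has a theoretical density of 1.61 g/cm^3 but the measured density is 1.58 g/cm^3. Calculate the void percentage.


Void% = (rho_theo - rho_actual)/rho_theo * 100 = (1.61 - 1.58)/1.61 * 100 = 1.86%

1.86%


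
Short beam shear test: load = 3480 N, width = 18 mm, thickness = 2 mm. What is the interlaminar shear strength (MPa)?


ILSS = 3F/(4bh) = 3*3480/(4*18*2) = 72.5 MPa

72.5 MPa


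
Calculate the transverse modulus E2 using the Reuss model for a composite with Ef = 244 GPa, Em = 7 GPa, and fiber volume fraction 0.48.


1/E2 = Vf/Ef + (1-Vf)/Em = 0.48/244 + 0.52/7
E2 = 13.11 GPa

13.11 GPa


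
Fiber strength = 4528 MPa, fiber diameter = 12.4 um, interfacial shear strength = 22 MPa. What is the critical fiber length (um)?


Lc = sigma_f * d / (2 * tau_i) = 4528 * 12.4 / (2 * 22) = 1276.1 um

1276.1 um


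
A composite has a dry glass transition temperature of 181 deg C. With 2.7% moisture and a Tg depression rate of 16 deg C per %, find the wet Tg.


Tg_wet = Tg_dry - k*moisture = 181 - 16*2.7 = 137.8 deg C

137.8 deg C


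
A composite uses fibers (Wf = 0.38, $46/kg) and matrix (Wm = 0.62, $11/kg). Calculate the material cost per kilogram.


Cost = cost_f*Wf + cost_m*Wm = 46*0.38 + 11*0.62 = $24.3/kg

$24.3/kg


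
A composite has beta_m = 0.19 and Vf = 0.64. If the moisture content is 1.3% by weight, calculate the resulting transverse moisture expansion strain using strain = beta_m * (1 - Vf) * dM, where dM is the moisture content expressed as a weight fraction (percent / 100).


dM = 1.3/100 = 0.013
strain = beta_m * (1-Vf) * dM = 0.19 * 0.36 * 0.013 = 0.0008892

0.0008892


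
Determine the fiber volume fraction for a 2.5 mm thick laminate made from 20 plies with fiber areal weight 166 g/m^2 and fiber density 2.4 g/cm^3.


Vf = n * FAW / (rho_f * h * 1000) = 20 * 166 / (2.4 * 2.5 * 1000) = 0.5533

0.5533


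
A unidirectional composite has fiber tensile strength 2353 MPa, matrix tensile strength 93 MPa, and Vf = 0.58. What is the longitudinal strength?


sigma_1 = sigma_f*Vf + sigma_m*(1-Vf) = 2353*0.58 + 93*0.42 = 1403.8 MPa

1403.8 MPa


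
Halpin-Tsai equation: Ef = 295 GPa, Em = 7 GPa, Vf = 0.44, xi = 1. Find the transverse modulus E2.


eta = (Ef/Em - 1)/(Ef/Em + xi) = (42.1429 - 1)/(42.1429 + 1) = 0.9536
E2 = Em*(1+xi*eta*Vf)/(1-eta*Vf) = 17.12 GPa

17.12 GPa


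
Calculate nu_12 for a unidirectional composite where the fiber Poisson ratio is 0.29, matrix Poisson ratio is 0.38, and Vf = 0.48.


nu_12 = nu_f*Vf + nu_m*(1-Vf) = 0.29*0.48 + 0.38*0.52 = 0.3368

0.3368


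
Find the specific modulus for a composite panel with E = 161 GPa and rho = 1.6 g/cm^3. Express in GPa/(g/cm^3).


Specific stiffness = E/rho = 161/1.6 = 100.6 GPa/(g/cm^3)

100.6 GPa/(g/cm^3)


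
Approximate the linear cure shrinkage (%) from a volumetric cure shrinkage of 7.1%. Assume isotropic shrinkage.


Linear shrinkage ≈ vol_shrink/3 = 7.1/3 = 2.367%

2.367%


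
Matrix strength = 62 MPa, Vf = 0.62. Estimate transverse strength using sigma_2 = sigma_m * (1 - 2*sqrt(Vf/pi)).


factor = 1 - 2*sqrt(0.62/pi) = 0.1115
sigma_2 = 62 * 0.1115 = 6.91 MPa

6.91 MPa


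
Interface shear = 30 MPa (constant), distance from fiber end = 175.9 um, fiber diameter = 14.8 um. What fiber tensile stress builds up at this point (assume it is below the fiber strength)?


Force balance: sigma_f * (pi*d^2/4) = tau * (pi*d) * x  ->  sigma_f = 4 * tau * x / d
sigma_f = 4 * 30 * 175.9 / 14.8 = 1426.2 MPa

1426.2 MPa


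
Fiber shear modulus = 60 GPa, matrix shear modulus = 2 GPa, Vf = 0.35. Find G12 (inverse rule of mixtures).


1/G12 = Vf/Gf + (1-Vf)/Gm = 0.35/60 + 0.65/2
G12 = 3.02 GPa

3.02 GPa


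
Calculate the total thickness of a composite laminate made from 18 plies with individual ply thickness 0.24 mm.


h = n * t_ply = 18 * 0.24 = 4.32 mm

4.32 mm


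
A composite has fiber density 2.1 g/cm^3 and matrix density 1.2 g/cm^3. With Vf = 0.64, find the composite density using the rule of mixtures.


rho_c = rho_f*Vf + rho_m*(1-Vf) = 2.1*0.64 + 1.2*0.36 = 1.776 g/cm^3

1.776 g/cm^3


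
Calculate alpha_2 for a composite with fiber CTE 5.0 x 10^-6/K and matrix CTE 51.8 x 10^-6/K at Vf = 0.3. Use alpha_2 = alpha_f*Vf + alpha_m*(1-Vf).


alpha_2 = alpha_f*Vf + alpha_m*(1-Vf) = 5.0*0.3 + 51.8*0.7 = 37.8 x 10^-6/K

37.8 x 10^-6/K


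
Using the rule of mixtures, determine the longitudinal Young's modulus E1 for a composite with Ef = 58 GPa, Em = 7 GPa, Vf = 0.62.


E1 = Ef*Vf + Em*(1-Vf) = 58*0.62 + 7*0.38 = 38.62 GPa

38.62 GPa


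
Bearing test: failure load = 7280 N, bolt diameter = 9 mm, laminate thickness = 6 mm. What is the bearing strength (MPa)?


sigma_br = F/(d*h) = 7280/(9*6) = 134.8 MPa

134.8 MPa


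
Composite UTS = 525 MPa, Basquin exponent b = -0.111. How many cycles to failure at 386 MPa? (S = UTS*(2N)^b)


N = 0.5 * (S/UTS)^(1/b) = 0.5 * (386/525)^(1/-0.111) = 7.9859 cycles

7.9859 cycles


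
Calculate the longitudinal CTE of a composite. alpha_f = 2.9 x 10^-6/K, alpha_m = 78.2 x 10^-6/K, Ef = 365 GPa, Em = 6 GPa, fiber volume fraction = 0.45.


E1 = Ef*Vf + Em*(1-Vf) = 167.55
alpha_1 = (alpha_f*Ef*Vf + alpha_m*Em*(1-Vf))/E1 = 4.38 x 10^-6/K

4.38 x 10^-6/K


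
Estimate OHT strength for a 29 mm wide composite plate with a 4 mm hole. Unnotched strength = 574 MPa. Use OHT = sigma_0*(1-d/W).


OHT = sigma_0*(1-d/W) = 574*(1-4/29) = 494.8 MPa

494.8 MPa


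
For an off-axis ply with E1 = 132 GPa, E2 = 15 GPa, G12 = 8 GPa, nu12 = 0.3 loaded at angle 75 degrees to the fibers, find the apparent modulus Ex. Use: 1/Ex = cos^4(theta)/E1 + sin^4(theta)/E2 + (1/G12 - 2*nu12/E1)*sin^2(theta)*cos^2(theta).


cos^4(75) = 0.004487, sin^4(75) = 0.870513, sin^2(75)*cos^2(75) = 0.0625
1/G12 - 2*nu12/E1 = 1/8 - 2*0.3/132 = 0.120455 GPa^-1
1/Ex = 0.004487/132 + 0.870513/15 + 0.120455*0.0625 = 0.0655966 GPa^-1
Ex = 15.24 GPa

15.24 GPa


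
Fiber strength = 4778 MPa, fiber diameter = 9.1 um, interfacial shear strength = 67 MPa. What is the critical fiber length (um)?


Lc = sigma_f * d / (2 * tau_i) = 4778 * 9.1 / (2 * 67) = 324.5 um

324.5 um


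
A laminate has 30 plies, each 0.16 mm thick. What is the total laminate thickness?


h = n * t_ply = 30 * 0.16 = 4.8 mm

4.8 mm


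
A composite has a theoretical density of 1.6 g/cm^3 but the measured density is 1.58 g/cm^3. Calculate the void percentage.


Void% = (rho_theo - rho_actual)/rho_theo * 100 = (1.6 - 1.58)/1.6 * 100 = 1.25%

1.25%


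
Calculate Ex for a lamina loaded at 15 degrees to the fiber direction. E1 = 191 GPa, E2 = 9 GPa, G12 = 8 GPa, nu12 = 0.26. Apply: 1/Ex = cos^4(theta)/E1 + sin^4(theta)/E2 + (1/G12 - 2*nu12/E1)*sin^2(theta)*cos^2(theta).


cos^4(15) = 0.870513, sin^4(15) = 0.004487, sin^2(15)*cos^2(15) = 0.0625
1/G12 - 2*nu12/E1 = 1/8 - 2*0.26/191 = 0.122277 GPa^-1
1/Ex = 0.870513/191 + 0.004487/9 + 0.122277*0.0625 = 0.0126986 GPa^-1
Ex = 78.75 GPa

78.75 GPa


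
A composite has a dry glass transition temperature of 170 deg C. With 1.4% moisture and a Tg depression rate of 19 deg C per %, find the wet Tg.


Tg_wet = Tg_dry - k*moisture = 170 - 19*1.4 = 143.4 deg C

143.4 deg C


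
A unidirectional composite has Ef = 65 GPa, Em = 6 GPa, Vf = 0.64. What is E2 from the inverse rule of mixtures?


1/E2 = Vf/Ef + (1-Vf)/Em = 0.64/65 + 0.36/6
E2 = 14.32 GPa

14.32 GPa


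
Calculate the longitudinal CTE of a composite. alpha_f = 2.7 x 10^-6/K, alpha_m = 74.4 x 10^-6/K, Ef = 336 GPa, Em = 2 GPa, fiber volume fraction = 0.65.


E1 = Ef*Vf + Em*(1-Vf) = 219.1
alpha_1 = (alpha_f*Ef*Vf + alpha_m*Em*(1-Vf))/E1 = 2.93 x 10^-6/K

2.93 x 10^-6/K


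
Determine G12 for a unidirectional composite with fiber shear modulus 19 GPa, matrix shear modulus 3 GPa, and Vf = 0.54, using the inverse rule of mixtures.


1/G12 = Vf/Gf + (1-Vf)/Gm = 0.54/19 + 0.46/3
G12 = 5.5 GPa

5.5 GPa


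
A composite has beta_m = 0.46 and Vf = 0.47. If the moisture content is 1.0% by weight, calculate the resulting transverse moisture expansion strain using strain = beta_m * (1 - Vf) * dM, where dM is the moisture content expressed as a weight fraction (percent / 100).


dM = 1.0/100 = 0.01
strain = beta_m * (1-Vf) * dM = 0.46 * 0.53 * 0.01 = 0.002438

0.002438


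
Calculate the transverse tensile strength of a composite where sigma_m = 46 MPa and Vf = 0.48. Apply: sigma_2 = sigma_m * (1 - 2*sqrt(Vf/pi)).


factor = 1 - 2*sqrt(0.48/pi) = 0.2182
sigma_2 = 46 * 0.2182 = 10.04 MPa

10.04 MPa


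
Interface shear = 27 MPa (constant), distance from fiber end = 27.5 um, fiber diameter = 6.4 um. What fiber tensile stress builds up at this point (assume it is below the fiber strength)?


Force balance: sigma_f * (pi*d^2/4) = tau * (pi*d) * x  ->  sigma_f = 4 * tau * x / d
sigma_f = 4 * 27 * 27.5 / 6.4 = 464.1 MPa

464.1 MPa


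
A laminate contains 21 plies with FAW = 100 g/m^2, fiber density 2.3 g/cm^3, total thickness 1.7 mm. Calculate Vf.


Vf = n * FAW / (rho_f * h * 1000) = 21 * 100 / (2.3 * 1.7 * 1000) = 0.5371

0.5371


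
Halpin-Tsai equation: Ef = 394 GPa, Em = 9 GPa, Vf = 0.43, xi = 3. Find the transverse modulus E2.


eta = (Ef/Em - 1)/(Ef/Em + xi) = (43.7778 - 1)/(43.7778 + 3) = 0.9145
E2 = Em*(1+xi*eta*Vf)/(1-eta*Vf) = 32.33 GPa

32.33 GPa


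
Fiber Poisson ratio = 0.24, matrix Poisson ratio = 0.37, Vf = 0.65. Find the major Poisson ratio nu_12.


nu_12 = nu_f*Vf + nu_m*(1-Vf) = 0.24*0.65 + 0.37*0.35 = 0.2855

0.2855


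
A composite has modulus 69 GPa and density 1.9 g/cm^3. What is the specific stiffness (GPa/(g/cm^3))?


Specific stiffness = E/rho = 69/1.9 = 36.3 GPa/(g/cm^3)

36.3 GPa/(g/cm^3)


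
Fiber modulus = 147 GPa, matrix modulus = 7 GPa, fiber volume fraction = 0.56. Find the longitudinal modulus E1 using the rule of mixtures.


E1 = Ef*Vf + Em*(1-Vf) = 147*0.56 + 7*0.44 = 85.4 GPa

85.4 GPa


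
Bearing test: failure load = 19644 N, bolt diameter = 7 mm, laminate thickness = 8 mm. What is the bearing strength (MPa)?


sigma_br = F/(d*h) = 19644/(7*8) = 350.8 MPa

350.8 MPa


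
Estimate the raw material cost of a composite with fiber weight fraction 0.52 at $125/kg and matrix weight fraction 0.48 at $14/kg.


Cost = cost_f*Wf + cost_m*Wm = 125*0.52 + 14*0.48 = $71.72/kg

$71.72/kg


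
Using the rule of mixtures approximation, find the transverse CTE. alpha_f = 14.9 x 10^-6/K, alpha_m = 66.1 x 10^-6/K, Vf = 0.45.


alpha_2 = alpha_f*Vf + alpha_m*(1-Vf) = 14.9*0.45 + 66.1*0.55 = 43.1 x 10^-6/K

43.1 x 10^-6/K


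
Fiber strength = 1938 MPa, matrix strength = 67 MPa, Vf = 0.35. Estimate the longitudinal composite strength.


sigma_1 = sigma_f*Vf + sigma_m*(1-Vf) = 1938*0.35 + 67*0.65 = 721.9 MPa

721.9 MPa


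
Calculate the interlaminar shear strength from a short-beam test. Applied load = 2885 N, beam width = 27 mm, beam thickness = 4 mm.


ILSS = 3F/(4bh) = 3*2885/(4*27*4) = 20.03 MPa

20.03 MPa


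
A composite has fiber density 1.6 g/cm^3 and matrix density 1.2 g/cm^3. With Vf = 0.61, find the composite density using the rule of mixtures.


rho_c = rho_f*Vf + rho_m*(1-Vf) = 1.6*0.61 + 1.2*0.39 = 1.444 g/cm^3

1.444 g/cm^3


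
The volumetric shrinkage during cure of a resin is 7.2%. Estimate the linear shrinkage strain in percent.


Linear shrinkage ≈ vol_shrink/3 = 7.2/3 = 2.4%

2.4%


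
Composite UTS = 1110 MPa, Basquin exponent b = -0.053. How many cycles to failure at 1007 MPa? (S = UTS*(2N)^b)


N = 0.5 * (S/UTS)^(1/b) = 0.5 * (1007/1110)^(1/-0.053) = 3.1402 cycles

3.1402 cycles


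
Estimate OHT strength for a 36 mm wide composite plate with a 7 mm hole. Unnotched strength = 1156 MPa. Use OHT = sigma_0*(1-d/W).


OHT = sigma_0*(1-d/W) = 1156*(1-7/36) = 931.2 MPa

931.2 MPa


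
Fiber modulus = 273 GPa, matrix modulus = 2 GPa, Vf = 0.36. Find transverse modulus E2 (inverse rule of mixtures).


1/E2 = Vf/Ef + (1-Vf)/Em = 0.36/273 + 0.64/2
E2 = 3.11 GPa

3.11 GPa


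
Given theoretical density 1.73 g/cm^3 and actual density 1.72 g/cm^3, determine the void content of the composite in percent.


Void% = (rho_theo - rho_actual)/rho_theo * 100 = (1.73 - 1.72)/1.73 * 100 = 0.58%

0.58%


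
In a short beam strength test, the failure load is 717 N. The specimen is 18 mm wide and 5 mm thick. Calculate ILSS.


ILSS = 3F/(4bh) = 3*717/(4*18*5) = 5.98 MPa

5.98 MPa


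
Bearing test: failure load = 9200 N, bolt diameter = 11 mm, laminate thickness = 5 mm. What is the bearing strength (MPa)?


sigma_br = F/(d*h) = 9200/(11*5) = 167.3 MPa

167.3 MPa


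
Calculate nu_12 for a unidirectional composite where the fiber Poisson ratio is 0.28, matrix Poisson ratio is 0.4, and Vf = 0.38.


nu_12 = nu_f*Vf + nu_m*(1-Vf) = 0.28*0.38 + 0.4*0.62 = 0.3544

0.3544


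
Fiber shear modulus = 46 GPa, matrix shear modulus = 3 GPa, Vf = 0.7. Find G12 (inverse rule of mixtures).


1/G12 = Vf/Gf + (1-Vf)/Gm = 0.7/46 + 0.3/3
G12 = 8.68 GPa

8.68 GPa


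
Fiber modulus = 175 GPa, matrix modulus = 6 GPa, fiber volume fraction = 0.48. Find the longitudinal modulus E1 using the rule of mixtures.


E1 = Ef*Vf + Em*(1-Vf) = 175*0.48 + 6*0.52 = 87.12 GPa

87.12 GPa


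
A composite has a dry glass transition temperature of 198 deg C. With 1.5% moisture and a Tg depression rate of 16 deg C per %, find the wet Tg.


Tg_wet = Tg_dry - k*moisture = 198 - 16*1.5 = 174.0 deg C

174.0 deg C


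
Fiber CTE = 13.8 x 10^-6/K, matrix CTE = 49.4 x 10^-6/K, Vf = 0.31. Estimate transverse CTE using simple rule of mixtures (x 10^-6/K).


alpha_2 = alpha_f*Vf + alpha_m*(1-Vf) = 13.8*0.31 + 49.4*0.69 = 38.4 x 10^-6/K

38.4 x 10^-6/K


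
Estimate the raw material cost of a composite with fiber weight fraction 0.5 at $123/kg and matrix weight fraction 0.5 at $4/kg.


Cost = cost_f*Wf + cost_m*Wm = 123*0.5 + 4*0.5 = $63.5/kg

$63.5/kg


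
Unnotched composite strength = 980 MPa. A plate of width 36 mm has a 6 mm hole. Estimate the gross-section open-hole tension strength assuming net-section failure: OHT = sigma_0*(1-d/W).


OHT = sigma_0*(1-d/W) = 980*(1-6/36) = 816.7 MPa

816.7 MPa


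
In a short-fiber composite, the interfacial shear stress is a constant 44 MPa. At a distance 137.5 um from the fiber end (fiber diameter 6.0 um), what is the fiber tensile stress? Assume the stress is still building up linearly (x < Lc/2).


Force balance: sigma_f * (pi*d^2/4) = tau * (pi*d) * x  ->  sigma_f = 4 * tau * x / d
sigma_f = 4 * 44 * 137.5 / 6.0 = 4033.3 MPa

4033.3 MPa


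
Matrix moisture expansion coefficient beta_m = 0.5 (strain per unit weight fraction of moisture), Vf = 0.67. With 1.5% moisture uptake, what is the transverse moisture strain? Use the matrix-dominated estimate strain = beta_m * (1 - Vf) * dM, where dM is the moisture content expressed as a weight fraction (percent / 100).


dM = 1.5/100 = 0.015
strain = beta_m * (1-Vf) * dM = 0.5 * 0.33 * 0.015 = 0.002475

0.002475


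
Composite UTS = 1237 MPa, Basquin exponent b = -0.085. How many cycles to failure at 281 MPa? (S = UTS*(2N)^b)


N = 0.5 * (S/UTS)^(1/b) = 0.5 * (281/1237)^(1/-0.085) = 1.8684e+07 cycles

1.8684e+07 cycles


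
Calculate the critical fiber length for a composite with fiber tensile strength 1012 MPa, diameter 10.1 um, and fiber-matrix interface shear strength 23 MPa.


Lc = sigma_f * d / (2 * tau_i) = 1012 * 10.1 / (2 * 23) = 222.2 um

222.2 um


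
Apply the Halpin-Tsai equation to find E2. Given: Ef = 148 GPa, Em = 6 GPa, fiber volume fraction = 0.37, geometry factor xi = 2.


eta = (Ef/Em - 1)/(Ef/Em + xi) = (24.6667 - 1)/(24.6667 + 2) = 0.8875
E2 = Em*(1+xi*eta*Vf)/(1-eta*Vf) = 14.8 GPa

14.8 GPa


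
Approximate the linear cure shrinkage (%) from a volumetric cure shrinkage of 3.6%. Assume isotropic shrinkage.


Linear shrinkage ≈ vol_shrink/3 = 3.6/3 = 1.2%

1.2%


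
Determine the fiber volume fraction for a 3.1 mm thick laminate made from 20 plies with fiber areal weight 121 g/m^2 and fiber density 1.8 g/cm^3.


Vf = n * FAW / (rho_f * h * 1000) = 20 * 121 / (1.8 * 3.1 * 1000) = 0.4337

0.4337


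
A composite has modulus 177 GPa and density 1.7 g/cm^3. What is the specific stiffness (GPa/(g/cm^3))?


Specific stiffness = E/rho = 177/1.7 = 104.1 GPa/(g/cm^3)

104.1 GPa/(g/cm^3)


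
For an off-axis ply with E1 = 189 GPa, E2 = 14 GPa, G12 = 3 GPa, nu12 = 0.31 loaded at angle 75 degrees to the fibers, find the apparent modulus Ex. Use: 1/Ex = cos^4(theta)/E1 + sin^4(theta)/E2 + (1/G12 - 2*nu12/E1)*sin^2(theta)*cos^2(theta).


cos^4(75) = 0.004487, sin^4(75) = 0.870513, sin^2(75)*cos^2(75) = 0.0625
1/G12 - 2*nu12/E1 = 1/3 - 2*0.31/189 = 0.330053 GPa^-1
1/Ex = 0.004487/189 + 0.870513/14 + 0.330053*0.0625 = 0.0828315 GPa^-1
Ex = 12.07 GPa

12.07 GPa


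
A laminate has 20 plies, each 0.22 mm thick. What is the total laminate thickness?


h = n * t_ply = 20 * 0.22 = 4.4 mm

4.4 mm


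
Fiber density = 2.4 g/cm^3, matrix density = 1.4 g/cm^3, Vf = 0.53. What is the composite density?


rho_c = rho_f*Vf + rho_m*(1-Vf) = 2.4*0.53 + 1.4*0.47 = 1.93 g/cm^3

1.93 g/cm^3


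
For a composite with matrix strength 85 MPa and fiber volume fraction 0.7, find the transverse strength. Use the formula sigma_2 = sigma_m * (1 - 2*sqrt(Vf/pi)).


factor = 1 - 2*sqrt(0.7/pi) = 0.0559
sigma_2 = 85 * 0.0559 = 4.75 MPa

4.75 MPa


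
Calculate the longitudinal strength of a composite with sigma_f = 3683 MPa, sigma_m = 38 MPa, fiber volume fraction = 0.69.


sigma_1 = sigma_f*Vf + sigma_m*(1-Vf) = 3683*0.69 + 38*0.31 = 2553.1 MPa

2553.1 MPa


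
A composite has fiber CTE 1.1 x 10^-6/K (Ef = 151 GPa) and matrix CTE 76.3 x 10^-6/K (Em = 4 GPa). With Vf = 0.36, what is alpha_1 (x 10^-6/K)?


E1 = Ef*Vf + Em*(1-Vf) = 56.92
alpha_1 = (alpha_f*Ef*Vf + alpha_m*Em*(1-Vf))/E1 = 4.48 x 10^-6/K

4.48 x 10^-6/K


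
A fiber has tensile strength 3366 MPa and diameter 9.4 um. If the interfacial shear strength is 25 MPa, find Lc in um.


Lc = sigma_f * d / (2 * tau_i) = 3366 * 9.4 / (2 * 25) = 632.8 um

632.8 um


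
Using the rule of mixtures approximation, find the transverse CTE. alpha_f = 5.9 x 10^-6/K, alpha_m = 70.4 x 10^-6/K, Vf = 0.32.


alpha_2 = alpha_f*Vf + alpha_m*(1-Vf) = 5.9*0.32 + 70.4*0.68 = 49.8 x 10^-6/K

49.8 x 10^-6/K


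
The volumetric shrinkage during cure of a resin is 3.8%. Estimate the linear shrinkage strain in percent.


Linear shrinkage ≈ vol_shrink/3 = 3.8/3 = 1.267%

1.267%


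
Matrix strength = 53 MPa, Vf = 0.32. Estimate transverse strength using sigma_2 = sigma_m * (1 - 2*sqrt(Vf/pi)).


factor = 1 - 2*sqrt(0.32/pi) = 0.3617
sigma_2 = 53 * 0.3617 = 19.17 MPa

19.17 MPa


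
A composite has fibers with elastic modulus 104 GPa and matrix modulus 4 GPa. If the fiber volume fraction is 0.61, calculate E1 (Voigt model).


E1 = Ef*Vf + Em*(1-Vf) = 104*0.61 + 4*0.39 = 65.0 GPa

65.0 GPa


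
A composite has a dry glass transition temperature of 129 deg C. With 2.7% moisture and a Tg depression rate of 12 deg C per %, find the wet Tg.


Tg_wet = Tg_dry - k*moisture = 129 - 12*2.7 = 96.6 deg C

96.6 deg C


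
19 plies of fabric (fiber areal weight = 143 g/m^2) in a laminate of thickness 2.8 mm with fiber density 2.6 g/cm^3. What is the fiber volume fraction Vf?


Vf = n * FAW / (rho_f * h * 1000) = 19 * 143 / (2.6 * 2.8 * 1000) = 0.3732

0.3732


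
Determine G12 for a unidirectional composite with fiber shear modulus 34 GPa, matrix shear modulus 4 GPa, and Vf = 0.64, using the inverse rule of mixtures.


1/G12 = Vf/Gf + (1-Vf)/Gm = 0.64/34 + 0.36/4
G12 = 9.19 GPa

9.19 GPa


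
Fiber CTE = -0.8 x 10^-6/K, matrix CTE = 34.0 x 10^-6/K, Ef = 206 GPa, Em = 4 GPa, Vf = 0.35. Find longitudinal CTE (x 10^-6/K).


E1 = Ef*Vf + Em*(1-Vf) = 74.7
alpha_1 = (alpha_f*Ef*Vf + alpha_m*Em*(1-Vf))/E1 = 0.41 x 10^-6/K

0.41 x 10^-6/K


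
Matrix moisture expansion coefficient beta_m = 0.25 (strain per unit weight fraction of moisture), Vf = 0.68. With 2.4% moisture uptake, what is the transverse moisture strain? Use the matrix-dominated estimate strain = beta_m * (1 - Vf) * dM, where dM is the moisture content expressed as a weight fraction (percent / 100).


dM = 2.4/100 = 0.024
strain = beta_m * (1-Vf) * dM = 0.25 * 0.32 * 0.024 = 0.00192

0.00192


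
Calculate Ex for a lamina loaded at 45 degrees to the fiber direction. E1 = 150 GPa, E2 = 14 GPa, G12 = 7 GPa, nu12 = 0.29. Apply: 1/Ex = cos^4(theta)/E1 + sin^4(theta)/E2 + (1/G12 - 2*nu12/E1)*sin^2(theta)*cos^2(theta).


cos^4(45) = 0.25, sin^4(45) = 0.25, sin^2(45)*cos^2(45) = 0.25
1/G12 - 2*nu12/E1 = 1/7 - 2*0.29/150 = 0.13899 GPa^-1
1/Ex = 0.25/150 + 0.25/14 + 0.13899*0.25 = 0.0542714 GPa^-1
Ex = 18.43 GPa

18.43 GPa


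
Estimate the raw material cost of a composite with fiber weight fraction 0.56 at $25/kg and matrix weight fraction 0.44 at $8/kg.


Cost = cost_f*Wf + cost_m*Wm = 25*0.56 + 8*0.44 = $17.52/kg

$17.52/kg


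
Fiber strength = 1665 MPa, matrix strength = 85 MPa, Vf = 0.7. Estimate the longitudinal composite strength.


sigma_1 = sigma_f*Vf + sigma_m*(1-Vf) = 1665*0.7 + 85*0.3 = 1191.0 MPa

1191.0 MPa


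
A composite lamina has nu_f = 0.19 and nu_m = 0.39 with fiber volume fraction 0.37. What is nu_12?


nu_12 = nu_f*Vf + nu_m*(1-Vf) = 0.19*0.37 + 0.39*0.63 = 0.316

0.316


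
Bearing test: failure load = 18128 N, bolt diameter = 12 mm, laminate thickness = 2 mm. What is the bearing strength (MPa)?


sigma_br = F/(d*h) = 18128/(12*2) = 755.3 MPa

755.3 MPa


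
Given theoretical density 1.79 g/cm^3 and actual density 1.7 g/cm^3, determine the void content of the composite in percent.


Void% = (rho_theo - rho_actual)/rho_theo * 100 = (1.79 - 1.7)/1.79 * 100 = 5.03%

5.03%


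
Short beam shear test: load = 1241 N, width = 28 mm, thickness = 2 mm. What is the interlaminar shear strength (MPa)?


ILSS = 3F/(4bh) = 3*1241/(4*28*2) = 16.62 MPa

16.62 MPa


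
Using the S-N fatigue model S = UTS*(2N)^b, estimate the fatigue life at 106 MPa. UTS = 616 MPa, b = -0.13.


N = 0.5 * (S/UTS)^(1/b) = 0.5 * (106/616)^(1/-0.13) = 378448.9357 cycles

378448.9357 cycles
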